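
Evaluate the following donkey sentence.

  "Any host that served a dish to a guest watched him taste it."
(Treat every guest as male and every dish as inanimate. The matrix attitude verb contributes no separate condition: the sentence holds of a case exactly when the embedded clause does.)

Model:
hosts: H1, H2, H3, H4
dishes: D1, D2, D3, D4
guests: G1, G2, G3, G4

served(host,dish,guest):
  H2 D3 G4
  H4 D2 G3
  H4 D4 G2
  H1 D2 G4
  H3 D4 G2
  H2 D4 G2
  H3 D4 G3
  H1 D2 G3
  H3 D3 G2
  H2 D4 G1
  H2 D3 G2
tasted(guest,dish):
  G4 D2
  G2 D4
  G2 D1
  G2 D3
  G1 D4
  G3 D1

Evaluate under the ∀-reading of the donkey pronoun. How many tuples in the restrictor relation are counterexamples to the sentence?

"him" takes "a guest" as antecedent and "it" takes "a dish"; both are donkey pronouns co-varying with the restrictor.
Strong reading: for every (h,d,g) with served(h,d,g), tasted(g,d).
Restrictor triples: (H1,D2,G3)→tasted(G3,D2) ✗  (H1,D2,G4)→tasted(G4,D2) ✓  (H2,D3,G2)→tasted(G2,D3) ✓  (H2,D3,G4)→tasted(G4,D3) ✗  (H2,D4,G1)→tasted(G1,D4) ✓  (H2,D4,G2)→tasted(G2,D4) ✓  (H3,D3,G2)→tasted(G2,D3) ✓  (H3,D4,G2)→tasted(G2,D4) ✓  (H3,D4,G3)→tasted(G3,D4) ✗  (H4,D2,G3)→tasted(G3,D2) ✗  (H4,D4,G2)→tasted(G2,D4) ✓
Counterexamples (restrictor triples failing the scope): 4.

4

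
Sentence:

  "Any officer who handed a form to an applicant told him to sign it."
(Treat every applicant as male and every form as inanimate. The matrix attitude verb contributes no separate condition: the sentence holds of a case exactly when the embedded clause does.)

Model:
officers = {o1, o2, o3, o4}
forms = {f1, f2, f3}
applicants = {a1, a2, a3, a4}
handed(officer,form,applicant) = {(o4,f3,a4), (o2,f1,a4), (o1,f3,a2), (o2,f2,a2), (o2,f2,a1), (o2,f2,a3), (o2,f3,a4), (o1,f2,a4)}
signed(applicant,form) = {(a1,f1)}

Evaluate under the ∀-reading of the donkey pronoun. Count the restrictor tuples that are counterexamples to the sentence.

"him" takes "an applicant" as antecedent and "it" takes "a form"; both are donkey pronouns co-varying with the restrictor.
Strong reading: for every (o,f,a) with handed(o,f,a), signed(a,f).
Restrictor triples: (o1,f2,a4)→signed(a4,f2) ✗  (o1,f3,a2)→signed(a2,f3) ✗  (o2,f1,a4)→signed(a4,f1) ✗  (o2,f2,a1)→signed(a1,f2) ✗  (o2,f2,a2)→signed(a2,f2) ✗  (o2,f2,a3)→signed(a3,f2) ✗  (o2,f3,a4)→signed(a4,f3) ✗  (o4,f3,a4)→signed(a4,f3) ✗
Counterexamples (restrictor triples failing the scope): 8.

8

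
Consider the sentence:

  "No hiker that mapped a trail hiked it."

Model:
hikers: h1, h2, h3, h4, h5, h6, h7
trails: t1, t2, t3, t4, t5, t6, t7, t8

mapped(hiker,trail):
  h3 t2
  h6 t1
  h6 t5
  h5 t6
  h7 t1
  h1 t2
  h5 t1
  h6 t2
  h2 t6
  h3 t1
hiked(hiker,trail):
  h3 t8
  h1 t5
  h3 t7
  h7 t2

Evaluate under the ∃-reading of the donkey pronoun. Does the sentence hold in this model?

True

"it" takes "a trail" as antecedent — a donkey pronoun bound across the clause boundary.
Truth condition: for no (h,t) with mapped(h,t) does hiked(h,t) hold.
Restrictor pairs — does the scope hold? (h1,t2):fails  (h2,t6):fails  (h3,t1):fails  (h3,t2):fails  (h5,t1):fails  (h5,t6):fails  (h6,t1):fails  (h6,t2):fails  (h6,t5):fails  (h7,t1):fails
Scope holds for no restrictor pair, so the sentence is true.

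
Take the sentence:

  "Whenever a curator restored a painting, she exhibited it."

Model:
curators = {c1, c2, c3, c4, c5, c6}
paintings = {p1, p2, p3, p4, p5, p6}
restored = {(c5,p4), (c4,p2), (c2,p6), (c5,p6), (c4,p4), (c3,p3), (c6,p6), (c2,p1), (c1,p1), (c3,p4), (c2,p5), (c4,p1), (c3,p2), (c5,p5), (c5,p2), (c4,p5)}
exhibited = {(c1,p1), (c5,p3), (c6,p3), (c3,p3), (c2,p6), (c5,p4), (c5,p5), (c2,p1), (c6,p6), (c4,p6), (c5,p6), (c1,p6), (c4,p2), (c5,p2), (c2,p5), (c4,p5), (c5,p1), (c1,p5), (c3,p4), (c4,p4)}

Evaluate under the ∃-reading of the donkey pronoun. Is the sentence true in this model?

"it" takes "a painting" as antecedent — a donkey pronoun bound across the clause boundary.
Weak reading: every curator c with some restored-painting has at least one restored-painting p such that exhibited(c,p).
Per curator: c1:✓  c2:✓  c3:✓  c4:✓  c5:✓  c6:✓
Every curator in the restrictor has a witness.

True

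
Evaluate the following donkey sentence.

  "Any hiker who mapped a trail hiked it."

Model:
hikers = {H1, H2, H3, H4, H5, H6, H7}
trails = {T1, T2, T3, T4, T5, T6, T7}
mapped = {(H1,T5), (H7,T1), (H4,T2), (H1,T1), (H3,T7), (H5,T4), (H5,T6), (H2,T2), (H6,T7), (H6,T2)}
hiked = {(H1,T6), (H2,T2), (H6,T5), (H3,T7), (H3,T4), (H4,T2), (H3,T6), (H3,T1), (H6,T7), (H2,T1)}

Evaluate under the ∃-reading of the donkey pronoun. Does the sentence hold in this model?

"it" takes "a trail" as antecedent — a donkey pronoun bound across the clause boundary.
Weak reading: every hiker h with some mapped-trail has at least one mapped-trail t such that hiked(h,t).
Per hiker: H1:✗  H2:✓  H3:✓  H4:✓  H5:✗  H6:✓  H7:✗
H1 has no witness among its mapped-trails.

False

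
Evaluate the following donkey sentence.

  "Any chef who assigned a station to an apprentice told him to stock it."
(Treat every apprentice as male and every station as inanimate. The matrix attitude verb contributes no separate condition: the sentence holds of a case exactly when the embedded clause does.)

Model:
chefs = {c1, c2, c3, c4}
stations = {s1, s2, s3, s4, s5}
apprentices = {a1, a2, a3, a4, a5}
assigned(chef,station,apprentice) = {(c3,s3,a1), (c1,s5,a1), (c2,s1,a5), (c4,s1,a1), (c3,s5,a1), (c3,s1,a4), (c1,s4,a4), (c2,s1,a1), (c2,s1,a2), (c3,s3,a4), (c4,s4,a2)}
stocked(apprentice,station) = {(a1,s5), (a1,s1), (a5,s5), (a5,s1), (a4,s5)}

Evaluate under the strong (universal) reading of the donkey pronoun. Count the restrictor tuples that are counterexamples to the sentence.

"him" takes "an apprentice" as antecedent and "it" takes "a station"; both are donkey pronouns co-varying with the restrictor.
Strong reading: for every (c,s,a) with assigned(c,s,a), stocked(a,s).
Restrictor triples: (c1,s4,a4)→stocked(a4,s4) ✗  (c1,s5,a1)→stocked(a1,s5) ✓  (c2,s1,a1)→stocked(a1,s1) ✓  (c2,s1,a2)→stocked(a2,s1) ✗  (c2,s1,a5)→stocked(a5,s1) ✓  (c3,s1,a4)→stocked(a4,s1) ✗  (c3,s3,a1)→stocked(a1,s3) ✗  (c3,s3,a4)→stocked(a4,s3) ✗  (c3,s5,a1)→stocked(a1,s5) ✓  (c4,s1,a1)→stocked(a1,s1) ✓  (c4,s4,a2)→stocked(a2,s4) ✗
Counterexamples (restrictor triples failing the scope): 6.

6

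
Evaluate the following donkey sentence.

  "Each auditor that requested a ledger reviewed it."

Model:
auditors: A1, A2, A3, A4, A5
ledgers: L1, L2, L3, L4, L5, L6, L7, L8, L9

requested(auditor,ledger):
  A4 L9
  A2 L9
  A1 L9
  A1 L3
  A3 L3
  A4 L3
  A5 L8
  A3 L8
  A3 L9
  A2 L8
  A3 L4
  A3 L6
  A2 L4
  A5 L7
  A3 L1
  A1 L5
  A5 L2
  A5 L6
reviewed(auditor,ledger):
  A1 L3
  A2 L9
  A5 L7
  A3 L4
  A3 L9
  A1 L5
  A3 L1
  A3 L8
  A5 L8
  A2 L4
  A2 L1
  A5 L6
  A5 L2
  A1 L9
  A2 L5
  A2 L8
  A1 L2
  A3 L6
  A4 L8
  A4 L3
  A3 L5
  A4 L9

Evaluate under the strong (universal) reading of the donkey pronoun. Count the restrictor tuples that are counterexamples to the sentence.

"it" takes "a ledger" as antecedent — a donkey pronoun bound across the clause boundary.
Strong reading: for every (a,l) with requested(a,l), reviewed(a,l).
Restrictor pairs: (A1,L3) ✓  (A1,L5) ✓  (A1,L9) ✓  (A2,L4) ✓  (A2,L8) ✓  (A2,L9) ✓  (A3,L1) ✓  (A3,L3) ✗  (A3,L4) ✓  (A3,L6) ✓  (A3,L8) ✓  (A3,L9) ✓  (A4,L3) ✓  (A4,L9) ✓  (A5,L2) ✓  (A5,L6) ✓  (A5,L7) ✓  (A5,L8) ✓
Counterexamples (restrictor pairs failing the scope): 1.

1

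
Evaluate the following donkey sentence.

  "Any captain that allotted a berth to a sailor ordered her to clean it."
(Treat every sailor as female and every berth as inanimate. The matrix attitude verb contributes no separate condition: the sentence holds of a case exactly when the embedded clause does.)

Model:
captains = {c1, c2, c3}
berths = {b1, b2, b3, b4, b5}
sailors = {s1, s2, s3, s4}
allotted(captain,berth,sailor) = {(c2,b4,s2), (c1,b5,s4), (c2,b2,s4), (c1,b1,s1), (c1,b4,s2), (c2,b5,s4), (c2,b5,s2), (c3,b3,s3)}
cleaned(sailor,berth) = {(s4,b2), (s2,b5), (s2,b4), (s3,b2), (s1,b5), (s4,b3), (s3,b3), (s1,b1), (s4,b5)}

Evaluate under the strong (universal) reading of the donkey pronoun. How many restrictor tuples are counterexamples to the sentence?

0

"her" takes "a sailor" as antecedent and "it" takes "a berth"; both are donkey pronouns co-varying with the restrictor.
Strong reading: for every (c,b,s) with allotted(c,b,s), cleaned(s,b).
Restrictor triples: (c1,b1,s1)→cleaned(s1,b1) ✓  (c1,b4,s2)→cleaned(s2,b4) ✓  (c1,b5,s4)→cleaned(s4,b5) ✓  (c2,b2,s4)→cleaned(s4,b2) ✓  (c2,b4,s2)→cleaned(s2,b4) ✓  (c2,b5,s2)→cleaned(s2,b5) ✓  (c2,b5,s4)→cleaned(s4,b5) ✓  (c3,b3,s3)→cleaned(s3,b3) ✓
Counterexamples (restrictor triples failing the scope): 0.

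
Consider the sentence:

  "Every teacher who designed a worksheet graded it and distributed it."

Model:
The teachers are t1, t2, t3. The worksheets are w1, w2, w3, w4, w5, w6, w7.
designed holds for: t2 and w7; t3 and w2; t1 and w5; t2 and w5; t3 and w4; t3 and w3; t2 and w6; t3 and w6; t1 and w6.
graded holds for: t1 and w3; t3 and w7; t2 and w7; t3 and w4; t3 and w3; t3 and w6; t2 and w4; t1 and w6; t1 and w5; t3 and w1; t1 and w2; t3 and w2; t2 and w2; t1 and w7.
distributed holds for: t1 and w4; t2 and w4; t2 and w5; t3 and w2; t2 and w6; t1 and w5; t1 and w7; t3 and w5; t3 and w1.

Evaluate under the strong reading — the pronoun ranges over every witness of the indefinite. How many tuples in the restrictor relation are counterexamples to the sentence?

7

"it" takes "a worksheet" as antecedent — a donkey pronoun bound across the clause boundary.
Strong reading: for every (t,w) with designed(t,w), graded(t,w) ∧ distributed(t,w).
Restrictor pairs: (t1,w5) ✓  (t1,w6) ✗  (t2,w5) ✗  (t2,w6) ✗  (t2,w7) ✗  (t3,w2) ✓  (t3,w3) ✗  (t3,w4) ✗  (t3,w6) ✗
Counterexamples (restrictor pairs failing the scope): 7.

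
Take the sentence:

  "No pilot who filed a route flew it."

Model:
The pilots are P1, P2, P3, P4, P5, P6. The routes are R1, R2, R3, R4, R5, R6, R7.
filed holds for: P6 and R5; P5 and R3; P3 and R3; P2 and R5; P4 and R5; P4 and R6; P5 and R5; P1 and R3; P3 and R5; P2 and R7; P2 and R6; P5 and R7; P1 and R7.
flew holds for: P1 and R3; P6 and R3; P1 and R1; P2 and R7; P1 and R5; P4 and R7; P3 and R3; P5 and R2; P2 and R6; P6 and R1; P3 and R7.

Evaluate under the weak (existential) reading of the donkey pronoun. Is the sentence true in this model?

False

"it" takes "a route" as antecedent — a donkey pronoun bound across the clause boundary.
Truth condition: for no (p,r) with filed(p,r) does flew(p,r) hold.
Restrictor pairs — does the scope hold? (P1,R3):holds  (P1,R7):fails  (P2,R5):fails  (P2,R6):holds  (P2,R7):holds  (P3,R3):holds  (P3,R5):fails  (P4,R5):fails  (P4,R6):fails  (P5,R3):fails  (P5,R5):fails  (P5,R7):fails  (P6,R5):fails
Scope holds for 4 pair(s), so the sentence is false.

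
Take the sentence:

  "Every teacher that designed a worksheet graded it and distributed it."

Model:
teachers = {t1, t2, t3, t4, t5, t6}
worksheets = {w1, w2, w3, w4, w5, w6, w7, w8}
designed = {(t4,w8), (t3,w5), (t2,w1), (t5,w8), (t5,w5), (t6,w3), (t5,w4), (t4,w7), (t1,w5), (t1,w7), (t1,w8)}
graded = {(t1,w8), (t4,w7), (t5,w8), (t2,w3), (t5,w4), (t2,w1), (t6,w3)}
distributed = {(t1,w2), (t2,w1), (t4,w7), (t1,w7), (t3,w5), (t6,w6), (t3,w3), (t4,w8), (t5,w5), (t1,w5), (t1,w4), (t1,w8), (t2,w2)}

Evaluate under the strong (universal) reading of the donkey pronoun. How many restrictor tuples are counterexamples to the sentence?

"it" takes "a worksheet" as antecedent — a donkey pronoun bound across the clause boundary.
Strong reading: for every (t,w) with designed(t,w), graded(t,w) ∧ distributed(t,w).
Restrictor pairs: (t1,w5) ✗  (t1,w7) ✗  (t1,w8) ✓  (t2,w1) ✓  (t3,w5) ✗  (t4,w7) ✓  (t4,w8) ✗  (t5,w4) ✗  (t5,w5) ✗  (t5,w8) ✗  (t6,w3) ✗
Counterexamples (restrictor pairs failing the scope): 8.

8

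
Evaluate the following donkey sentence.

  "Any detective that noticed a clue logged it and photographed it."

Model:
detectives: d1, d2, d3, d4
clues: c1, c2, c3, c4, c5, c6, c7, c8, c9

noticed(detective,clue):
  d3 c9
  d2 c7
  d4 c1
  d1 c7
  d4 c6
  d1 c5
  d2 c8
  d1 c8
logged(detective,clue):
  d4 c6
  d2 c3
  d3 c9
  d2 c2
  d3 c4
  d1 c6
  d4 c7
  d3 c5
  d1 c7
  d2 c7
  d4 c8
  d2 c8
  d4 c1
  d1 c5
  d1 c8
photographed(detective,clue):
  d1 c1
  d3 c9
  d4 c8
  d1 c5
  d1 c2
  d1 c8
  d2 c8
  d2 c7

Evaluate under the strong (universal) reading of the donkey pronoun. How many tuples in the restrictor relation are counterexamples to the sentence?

"it" takes "a clue" as antecedent — a donkey pronoun bound across the clause boundary.
Strong reading: for every (d,c) with noticed(d,c), logged(d,c) ∧ photographed(d,c).
Restrictor pairs: (d1,c5) ✓  (d1,c7) ✗  (d1,c8) ✓  (d2,c7) ✓  (d2,c8) ✓  (d3,c9) ✓  (d4,c1) ✗  (d4,c6) ✗
Counterexamples (restrictor pairs failing the scope): 3.

3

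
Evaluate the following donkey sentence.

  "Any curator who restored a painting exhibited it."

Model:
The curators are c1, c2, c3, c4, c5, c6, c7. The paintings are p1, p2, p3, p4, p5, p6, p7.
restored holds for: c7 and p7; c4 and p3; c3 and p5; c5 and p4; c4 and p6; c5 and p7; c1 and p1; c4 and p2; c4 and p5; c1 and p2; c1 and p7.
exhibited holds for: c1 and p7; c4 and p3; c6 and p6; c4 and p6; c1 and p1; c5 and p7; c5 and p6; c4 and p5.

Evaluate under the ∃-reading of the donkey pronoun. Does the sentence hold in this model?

"it" takes "a painting" as antecedent — a donkey pronoun bound across the clause boundary.
Weak reading: every curator c with some restored-painting has at least one restored-painting p such that exhibited(c,p).
Per curator: c1:✓  c3:✗  c4:✓  c5:✓  c7:✗
c3 has no witness among its restored-paintings.

False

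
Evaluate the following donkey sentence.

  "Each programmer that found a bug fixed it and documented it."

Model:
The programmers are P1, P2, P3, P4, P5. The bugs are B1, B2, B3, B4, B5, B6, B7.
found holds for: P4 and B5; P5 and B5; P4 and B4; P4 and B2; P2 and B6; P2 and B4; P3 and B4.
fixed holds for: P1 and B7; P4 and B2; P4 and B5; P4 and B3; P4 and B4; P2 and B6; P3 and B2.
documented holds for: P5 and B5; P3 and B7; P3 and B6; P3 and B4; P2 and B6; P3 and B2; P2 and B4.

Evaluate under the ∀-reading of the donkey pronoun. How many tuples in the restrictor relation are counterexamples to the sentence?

"it" takes "a bug" as antecedent — a donkey pronoun bound across the clause boundary.
Strong reading: for every (p,b) with found(p,b), fixed(p,b) ∧ documented(p,b).
Restrictor pairs: (P2,B4) ✗  (P2,B6) ✓  (P3,B4) ✗  (P4,B2) ✗  (P4,B4) ✗  (P4,B5) ✗  (P5,B5) ✗
Counterexamples (restrictor pairs failing the scope): 6.

6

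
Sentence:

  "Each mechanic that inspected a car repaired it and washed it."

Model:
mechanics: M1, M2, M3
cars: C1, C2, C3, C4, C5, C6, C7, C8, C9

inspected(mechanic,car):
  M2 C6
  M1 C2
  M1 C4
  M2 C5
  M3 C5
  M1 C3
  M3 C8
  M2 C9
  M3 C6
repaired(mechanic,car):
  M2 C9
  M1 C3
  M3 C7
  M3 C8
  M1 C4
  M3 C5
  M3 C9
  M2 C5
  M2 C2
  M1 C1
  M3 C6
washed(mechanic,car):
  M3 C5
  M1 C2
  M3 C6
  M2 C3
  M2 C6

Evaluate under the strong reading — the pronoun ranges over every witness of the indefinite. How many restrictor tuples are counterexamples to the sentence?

"it" takes "a car" as antecedent — a donkey pronoun bound across the clause boundary.
Strong reading: for every (m,c) with inspected(m,c), repaired(m,c) ∧ washed(m,c).
Restrictor pairs: (M1,C2) ✗  (M1,C3) ✗  (M1,C4) ✗  (M2,C5) ✗  (M2,C6) ✗  (M2,C9) ✗  (M3,C5) ✓  (M3,C6) ✓  (M3,C8) ✗
Counterexamples (restrictor pairs failing the scope): 7.

7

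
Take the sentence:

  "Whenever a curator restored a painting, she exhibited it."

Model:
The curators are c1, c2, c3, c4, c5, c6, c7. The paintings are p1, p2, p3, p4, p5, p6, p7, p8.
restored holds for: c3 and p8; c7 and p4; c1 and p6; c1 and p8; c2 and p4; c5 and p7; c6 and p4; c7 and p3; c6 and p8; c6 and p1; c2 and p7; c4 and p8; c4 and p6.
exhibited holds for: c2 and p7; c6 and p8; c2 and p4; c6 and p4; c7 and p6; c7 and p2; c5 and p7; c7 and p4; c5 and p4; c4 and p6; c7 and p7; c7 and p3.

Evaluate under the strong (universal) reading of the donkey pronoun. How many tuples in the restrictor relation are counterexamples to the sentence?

5

"it" takes "a painting" as antecedent — a donkey pronoun bound across the clause boundary.
Strong reading: for every (c,p) with restored(c,p), exhibited(c,p).
Restrictor pairs: (c1,p6) ✗  (c1,p8) ✗  (c2,p4) ✓  (c2,p7) ✓  (c3,p8) ✗  (c4,p6) ✓  (c4,p8) ✗  (c5,p7) ✓  (c6,p1) ✗  (c6,p4) ✓  (c6,p8) ✓  (c7,p3) ✓  (c7,p4) ✓
Counterexamples (restrictor pairs failing the scope): 5.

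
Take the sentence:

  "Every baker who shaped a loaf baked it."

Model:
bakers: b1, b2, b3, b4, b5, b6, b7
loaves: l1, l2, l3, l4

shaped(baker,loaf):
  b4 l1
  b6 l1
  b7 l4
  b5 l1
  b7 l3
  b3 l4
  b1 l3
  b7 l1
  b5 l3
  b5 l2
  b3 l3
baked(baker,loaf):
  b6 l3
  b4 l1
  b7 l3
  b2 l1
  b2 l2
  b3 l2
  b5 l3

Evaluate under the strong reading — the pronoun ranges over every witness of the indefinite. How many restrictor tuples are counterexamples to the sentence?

"it" takes "a loaf" as antecedent — a donkey pronoun bound across the clause boundary.
Strong reading: for every (b,l) with shaped(b,l), baked(b,l).
Restrictor pairs: (b1,l3) ✗  (b3,l3) ✗  (b3,l4) ✗  (b4,l1) ✓  (b5,l1) ✗  (b5,l2) ✗  (b5,l3) ✓  (b6,l1) ✗  (b7,l1) ✗  (b7,l3) ✓  (b7,l4) ✗
Counterexamples (restrictor pairs failing the scope): 8.

8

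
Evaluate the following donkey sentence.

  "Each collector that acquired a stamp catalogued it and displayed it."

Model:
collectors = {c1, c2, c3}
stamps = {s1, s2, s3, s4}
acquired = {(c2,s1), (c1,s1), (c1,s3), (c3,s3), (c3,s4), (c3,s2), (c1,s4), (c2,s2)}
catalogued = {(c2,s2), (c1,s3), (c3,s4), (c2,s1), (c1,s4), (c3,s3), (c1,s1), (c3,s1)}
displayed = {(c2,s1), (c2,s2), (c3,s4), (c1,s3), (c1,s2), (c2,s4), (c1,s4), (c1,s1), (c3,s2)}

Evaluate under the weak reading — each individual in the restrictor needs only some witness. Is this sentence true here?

"it" takes "a stamp" as antecedent — a donkey pronoun bound across the clause boundary.
Weak reading: every collector c with some acquired-stamp has at least one acquired-stamp s such that catalogued(c,s) ∧ displayed(c,s).
Per collector: c1:✓  c2:✓  c3:✓
Every collector in the restrictor has a witness.

True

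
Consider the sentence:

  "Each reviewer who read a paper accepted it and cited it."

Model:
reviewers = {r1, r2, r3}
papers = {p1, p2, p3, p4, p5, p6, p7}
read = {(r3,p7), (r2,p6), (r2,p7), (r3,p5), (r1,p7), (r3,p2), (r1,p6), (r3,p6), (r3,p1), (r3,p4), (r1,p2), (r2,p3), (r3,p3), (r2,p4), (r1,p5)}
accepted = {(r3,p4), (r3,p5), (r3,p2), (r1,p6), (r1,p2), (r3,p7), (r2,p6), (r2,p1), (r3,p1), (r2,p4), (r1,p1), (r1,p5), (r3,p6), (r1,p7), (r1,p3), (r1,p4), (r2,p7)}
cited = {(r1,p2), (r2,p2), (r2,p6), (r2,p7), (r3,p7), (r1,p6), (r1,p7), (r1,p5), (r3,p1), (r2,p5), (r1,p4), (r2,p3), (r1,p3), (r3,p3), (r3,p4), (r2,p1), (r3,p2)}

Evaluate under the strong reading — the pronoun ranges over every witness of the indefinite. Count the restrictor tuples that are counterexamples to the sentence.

5

"it" takes "a paper" as antecedent — a donkey pronoun bound across the clause boundary.
Strong reading: for every (r,p) with read(r,p), accepted(r,p) ∧ cited(r,p).
Restrictor pairs: (r1,p2) ✓  (r1,p5) ✓  (r1,p6) ✓  (r1,p7) ✓  (r2,p3) ✗  (r2,p4) ✗  (r2,p6) ✓  (r2,p7) ✓  (r3,p1) ✓  (r3,p2) ✓  (r3,p3) ✗  (r3,p4) ✓  (r3,p5) ✗  (r3,p6) ✗  (r3,p7) ✓
Counterexamples (restrictor pairs failing the scope): 5.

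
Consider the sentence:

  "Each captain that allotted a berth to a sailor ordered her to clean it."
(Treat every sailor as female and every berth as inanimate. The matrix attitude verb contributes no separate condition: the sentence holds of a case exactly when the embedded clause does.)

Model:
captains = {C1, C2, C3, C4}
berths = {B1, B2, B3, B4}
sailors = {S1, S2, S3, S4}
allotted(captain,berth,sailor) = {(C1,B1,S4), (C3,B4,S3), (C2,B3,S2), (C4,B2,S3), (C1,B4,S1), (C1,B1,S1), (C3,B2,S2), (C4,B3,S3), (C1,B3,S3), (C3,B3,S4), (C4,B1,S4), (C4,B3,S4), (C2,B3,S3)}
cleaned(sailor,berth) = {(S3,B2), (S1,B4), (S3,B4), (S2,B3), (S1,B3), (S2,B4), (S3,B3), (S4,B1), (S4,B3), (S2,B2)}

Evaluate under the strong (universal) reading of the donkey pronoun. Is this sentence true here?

"her" takes "a sailor" as antecedent and "it" takes "a berth"; both are donkey pronouns co-varying with the restrictor.
Strong reading: for every (c,b,s) with allotted(c,b,s), cleaned(s,b).
Restrictor triples: (C1,B1,S1)→cleaned(S1,B1) ✗  (C1,B1,S4)→cleaned(S4,B1) ✓  (C1,B3,S3)→cleaned(S3,B3) ✓  (C1,B4,S1)→cleaned(S1,B4) ✓  (C2,B3,S2)→cleaned(S2,B3) ✓  (C2,B3,S3)→cleaned(S3,B3) ✓  (C3,B2,S2)→cleaned(S2,B2) ✓  (C3,B3,S4)→cleaned(S4,B3) ✓  (C3,B4,S3)→cleaned(S3,B4) ✓  (C4,B1,S4)→cleaned(S4,B1) ✓  (C4,B2,S3)→cleaned(S3,B2) ✓  (C4,B3,S3)→cleaned(S3,B3) ✓  (C4,B3,S4)→cleaned(S4,B3) ✓
Counterexample: (C1,B1,S1) — cleaned(S1,B1) does not hold.

False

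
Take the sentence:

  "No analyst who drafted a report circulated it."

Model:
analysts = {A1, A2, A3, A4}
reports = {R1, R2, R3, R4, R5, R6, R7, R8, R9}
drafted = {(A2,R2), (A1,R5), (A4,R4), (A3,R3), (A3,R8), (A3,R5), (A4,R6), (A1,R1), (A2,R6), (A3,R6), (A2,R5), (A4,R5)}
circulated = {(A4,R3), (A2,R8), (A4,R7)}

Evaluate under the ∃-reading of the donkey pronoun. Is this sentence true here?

"it" takes "a report" as antecedent — a donkey pronoun bound across the clause boundary.
Truth condition: for no (a,r) with drafted(a,r) does circulated(a,r) hold.
Restrictor pairs — does the scope hold? (A1,R1):fails  (A1,R5):fails  (A2,R2):fails  (A2,R5):fails  (A2,R6):fails  (A3,R3):fails  (A3,R5):fails  (A3,R6):fails  (A3,R8):fails  (A4,R4):fails  (A4,R5):fails  (A4,R6):fails
Scope holds for no restrictor pair, so the sentence is true.

True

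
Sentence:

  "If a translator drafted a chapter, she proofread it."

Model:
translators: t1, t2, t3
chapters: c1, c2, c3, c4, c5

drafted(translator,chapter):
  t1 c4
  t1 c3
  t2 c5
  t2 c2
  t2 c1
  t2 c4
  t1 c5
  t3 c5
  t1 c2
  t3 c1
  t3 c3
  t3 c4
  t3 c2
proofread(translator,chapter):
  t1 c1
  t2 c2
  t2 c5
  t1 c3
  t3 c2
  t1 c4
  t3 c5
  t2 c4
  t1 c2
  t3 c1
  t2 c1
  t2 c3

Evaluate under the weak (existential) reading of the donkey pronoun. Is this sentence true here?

True

"it" takes "a chapter" as antecedent — a donkey pronoun bound across the clause boundary.
Weak reading: every translator t with some drafted-chapter has at least one drafted-chapter c such that proofread(t,c).
Per translator: t1:✓  t2:✓  t3:✓
Every translator in the restrictor has a witness.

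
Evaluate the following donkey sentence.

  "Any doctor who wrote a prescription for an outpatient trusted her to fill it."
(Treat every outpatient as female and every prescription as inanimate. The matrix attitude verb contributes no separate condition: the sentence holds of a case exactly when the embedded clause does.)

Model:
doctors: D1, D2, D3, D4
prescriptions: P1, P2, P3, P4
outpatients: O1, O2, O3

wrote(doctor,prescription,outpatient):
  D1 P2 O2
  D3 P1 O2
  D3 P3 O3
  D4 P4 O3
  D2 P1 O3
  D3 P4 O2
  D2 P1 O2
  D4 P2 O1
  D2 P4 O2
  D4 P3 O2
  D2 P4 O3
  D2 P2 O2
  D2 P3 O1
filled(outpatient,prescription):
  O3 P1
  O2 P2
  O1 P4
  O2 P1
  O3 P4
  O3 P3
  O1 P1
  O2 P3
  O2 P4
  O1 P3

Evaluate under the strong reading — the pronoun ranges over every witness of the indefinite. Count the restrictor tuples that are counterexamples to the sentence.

"her" takes "an outpatient" as antecedent and "it" takes "a prescription"; both are donkey pronouns co-varying with the restrictor.
Strong reading: for every (d,p,o) with wrote(d,p,o), filled(o,p).
Restrictor triples: (D1,P2,O2)→filled(O2,P2) ✓  (D2,P1,O2)→filled(O2,P1) ✓  (D2,P1,O3)→filled(O3,P1) ✓  (D2,P2,O2)→filled(O2,P2) ✓  (D2,P3,O1)→filled(O1,P3) ✓  (D2,P4,O2)→filled(O2,P4) ✓  (D2,P4,O3)→filled(O3,P4) ✓  (D3,P1,O2)→filled(O2,P1) ✓  (D3,P3,O3)→filled(O3,P3) ✓  (D3,P4,O2)→filled(O2,P4) ✓  (D4,P2,O1)→filled(O1,P2) ✗  (D4,P3,O2)→filled(O2,P3) ✓  (D4,P4,O3)→filled(O3,P4) ✓
Counterexamples (restrictor triples failing the scope): 1.

1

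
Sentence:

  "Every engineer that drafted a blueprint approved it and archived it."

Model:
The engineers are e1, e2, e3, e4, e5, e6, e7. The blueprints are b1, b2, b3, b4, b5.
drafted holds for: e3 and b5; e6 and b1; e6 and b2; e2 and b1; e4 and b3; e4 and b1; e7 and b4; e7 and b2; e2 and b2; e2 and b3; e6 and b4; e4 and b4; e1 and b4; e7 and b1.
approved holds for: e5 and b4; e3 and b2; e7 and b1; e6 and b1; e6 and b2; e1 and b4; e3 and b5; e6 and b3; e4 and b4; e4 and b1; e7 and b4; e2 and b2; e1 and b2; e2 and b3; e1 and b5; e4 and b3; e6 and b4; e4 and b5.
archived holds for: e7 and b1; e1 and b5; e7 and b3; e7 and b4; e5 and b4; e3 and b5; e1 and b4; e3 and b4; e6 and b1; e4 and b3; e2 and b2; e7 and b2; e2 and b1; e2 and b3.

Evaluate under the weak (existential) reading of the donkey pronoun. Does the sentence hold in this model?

True

"it" takes "a blueprint" as antecedent — a donkey pronoun bound across the clause boundary.
Weak reading: every engineer e with some drafted-blueprint has at least one drafted-blueprint b such that approved(e,b) ∧ archived(e,b).
Per engineer: e1:✓  e2:✓  e3:✓  e4:✓  e6:✓  e7:✓
Every engineer in the restrictor has a witness.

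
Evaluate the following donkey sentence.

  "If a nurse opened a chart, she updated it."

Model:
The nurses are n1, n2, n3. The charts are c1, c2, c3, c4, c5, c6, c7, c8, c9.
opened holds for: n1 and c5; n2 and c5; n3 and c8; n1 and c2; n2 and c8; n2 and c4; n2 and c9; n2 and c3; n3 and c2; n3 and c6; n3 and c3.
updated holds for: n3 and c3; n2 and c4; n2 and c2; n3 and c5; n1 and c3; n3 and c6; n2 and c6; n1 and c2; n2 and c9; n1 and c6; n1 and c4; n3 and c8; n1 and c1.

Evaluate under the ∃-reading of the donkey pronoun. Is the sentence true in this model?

"it" takes "a chart" as antecedent — a donkey pronoun bound across the clause boundary.
Weak reading: every nurse n with some opened-chart has at least one opened-chart c such that updated(n,c).
Per nurse: n1:✓  n2:✓  n3:✓
Every nurse in the restrictor has a witness.

True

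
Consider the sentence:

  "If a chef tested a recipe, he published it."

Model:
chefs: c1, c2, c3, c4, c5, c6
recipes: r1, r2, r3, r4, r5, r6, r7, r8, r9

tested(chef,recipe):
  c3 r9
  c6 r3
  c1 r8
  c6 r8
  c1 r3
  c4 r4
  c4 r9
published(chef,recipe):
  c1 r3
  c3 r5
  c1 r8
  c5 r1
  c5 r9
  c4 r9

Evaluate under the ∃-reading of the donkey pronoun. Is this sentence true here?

False

"it" takes "a recipe" as antecedent — a donkey pronoun bound across the clause boundary.
Weak reading: every chef c with some tested-recipe has at least one tested-recipe r such that published(c,r).
Per chef: c1:✓  c3:✗  c4:✓  c6:✗
c3 has no witness among its tested-recipes.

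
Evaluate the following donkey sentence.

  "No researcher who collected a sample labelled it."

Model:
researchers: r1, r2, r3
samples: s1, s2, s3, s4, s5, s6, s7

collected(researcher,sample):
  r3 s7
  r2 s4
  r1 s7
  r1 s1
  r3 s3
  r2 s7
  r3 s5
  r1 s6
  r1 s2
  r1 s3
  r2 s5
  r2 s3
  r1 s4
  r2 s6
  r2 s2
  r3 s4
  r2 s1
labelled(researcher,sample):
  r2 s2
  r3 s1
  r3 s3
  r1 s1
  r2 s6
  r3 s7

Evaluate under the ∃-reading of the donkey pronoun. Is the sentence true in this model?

False

"it" takes "a sample" as antecedent — a donkey pronoun bound across the clause boundary.
Truth condition: for no (r,s) with collected(r,s) does labelled(r,s) hold.
Restrictor pairs — does the scope hold? (r1,s1):holds  (r1,s2):fails  (r1,s3):fails  (r1,s4):fails  (r1,s6):fails  (r1,s7):fails  (r2,s1):fails  (r2,s2):holds  (r2,s3):fails  (r2,s4):fails  (r2,s5):fails  (r2,s6):holds  (r2,s7):fails  (r3,s3):holds  (r3,s4):fails  (r3,s5):fails  (r3,s7):holds
Scope holds for 5 pair(s), so the sentence is false.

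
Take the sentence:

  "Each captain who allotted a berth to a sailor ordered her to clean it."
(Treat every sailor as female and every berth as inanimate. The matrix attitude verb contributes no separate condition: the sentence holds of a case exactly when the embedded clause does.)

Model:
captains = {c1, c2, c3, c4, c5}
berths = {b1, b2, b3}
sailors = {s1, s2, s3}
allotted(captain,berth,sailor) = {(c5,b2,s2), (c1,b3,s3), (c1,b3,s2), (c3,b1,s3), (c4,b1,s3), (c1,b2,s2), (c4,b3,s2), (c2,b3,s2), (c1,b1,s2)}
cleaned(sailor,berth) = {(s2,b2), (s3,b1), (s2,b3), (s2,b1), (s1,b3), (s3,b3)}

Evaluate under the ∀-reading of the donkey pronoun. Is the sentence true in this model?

"her" takes "a sailor" as antecedent and "it" takes "a berth"; both are donkey pronouns co-varying with the restrictor.
Strong reading: for every (c,b,s) with allotted(c,b,s), cleaned(s,b).
Restrictor triples: (c1,b1,s2)→cleaned(s2,b1) ✓  (c1,b2,s2)→cleaned(s2,b2) ✓  (c1,b3,s2)→cleaned(s2,b3) ✓  (c1,b3,s3)→cleaned(s3,b3) ✓  (c2,b3,s2)→cleaned(s2,b3) ✓  (c3,b1,s3)→cleaned(s3,b1) ✓  (c4,b1,s3)→cleaned(s3,b1) ✓  (c4,b3,s2)→cleaned(s2,b3) ✓  (c5,b2,s2)→cleaned(s2,b2) ✓
Every restrictor triple satisfies the scope.

True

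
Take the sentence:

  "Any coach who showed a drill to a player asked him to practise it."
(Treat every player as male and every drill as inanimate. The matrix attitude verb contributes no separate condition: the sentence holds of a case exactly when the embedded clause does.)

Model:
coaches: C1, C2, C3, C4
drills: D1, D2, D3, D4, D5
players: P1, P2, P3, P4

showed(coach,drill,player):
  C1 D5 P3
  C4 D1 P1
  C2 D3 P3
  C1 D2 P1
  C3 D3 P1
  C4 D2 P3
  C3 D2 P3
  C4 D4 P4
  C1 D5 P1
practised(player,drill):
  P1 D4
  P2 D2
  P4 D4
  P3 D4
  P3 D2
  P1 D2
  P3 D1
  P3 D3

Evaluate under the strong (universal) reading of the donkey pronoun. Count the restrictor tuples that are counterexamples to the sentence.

4

"him" takes "a player" as antecedent and "it" takes "a drill"; both are donkey pronouns co-varying with the restrictor.
Strong reading: for every (c,d,p) with showed(c,d,p), practised(p,d).
Restrictor triples: (C1,D2,P1)→practised(P1,D2) ✓  (C1,D5,P1)→practised(P1,D5) ✗  (C1,D5,P3)→practised(P3,D5) ✗  (C2,D3,P3)→practised(P3,D3) ✓  (C3,D2,P3)→practised(P3,D2) ✓  (C3,D3,P1)→practised(P1,D3) ✗  (C4,D1,P1)→practised(P1,D1) ✗  (C4,D2,P3)→practised(P3,D2) ✓  (C4,D4,P4)→practised(P4,D4) ✓
Counterexamples (restrictor triples failing the scope): 4.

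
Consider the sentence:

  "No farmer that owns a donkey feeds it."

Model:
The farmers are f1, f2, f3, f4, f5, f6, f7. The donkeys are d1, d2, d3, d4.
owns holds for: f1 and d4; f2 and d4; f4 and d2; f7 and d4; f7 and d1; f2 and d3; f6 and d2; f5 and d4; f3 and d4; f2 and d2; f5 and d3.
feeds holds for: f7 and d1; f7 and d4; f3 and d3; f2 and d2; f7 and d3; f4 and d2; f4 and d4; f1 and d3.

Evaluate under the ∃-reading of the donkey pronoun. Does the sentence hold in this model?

False

"it" takes "a donkey" as antecedent — a donkey pronoun bound across the clause boundary.
Truth condition: for no (f,d) with owns(f,d) does feeds(f,d) hold.
Restrictor pairs — does the scope hold? (f1,d4):fails  (f2,d2):holds  (f2,d3):fails  (f2,d4):fails  (f3,d4):fails  (f4,d2):holds  (f5,d3):fails  (f5,d4):fails  (f6,d2):fails  (f7,d1):holds  (f7,d4):holds
Scope holds for 4 pair(s), so the sentence is false.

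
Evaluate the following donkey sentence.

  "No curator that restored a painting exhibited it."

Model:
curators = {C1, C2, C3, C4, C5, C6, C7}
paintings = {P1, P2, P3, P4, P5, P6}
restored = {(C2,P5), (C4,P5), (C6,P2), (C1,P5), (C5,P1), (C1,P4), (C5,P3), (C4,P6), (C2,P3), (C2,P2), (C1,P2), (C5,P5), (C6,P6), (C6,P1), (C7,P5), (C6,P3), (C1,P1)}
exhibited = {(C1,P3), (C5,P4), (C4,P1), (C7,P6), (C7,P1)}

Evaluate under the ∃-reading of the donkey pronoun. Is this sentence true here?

"it" takes "a painting" as antecedent — a donkey pronoun bound across the clause boundary.
Truth condition: for no (c,p) with restored(c,p) does exhibited(c,p) hold.
Restrictor pairs — does the scope hold? (C1,P1):fails  (C1,P2):fails  (C1,P4):fails  (C1,P5):fails  (C2,P2):fails  (C2,P3):fails  (C2,P5):fails  (C4,P5):fails  (C4,P6):fails  (C5,P1):fails  (C5,P3):fails  (C5,P5):fails  (C6,P1):fails  (C6,P2):fails  (C6,P3):fails  (C6,P6):fails  (C7,P5):fails
Scope holds for no restrictor pair, so the sentence is true.

True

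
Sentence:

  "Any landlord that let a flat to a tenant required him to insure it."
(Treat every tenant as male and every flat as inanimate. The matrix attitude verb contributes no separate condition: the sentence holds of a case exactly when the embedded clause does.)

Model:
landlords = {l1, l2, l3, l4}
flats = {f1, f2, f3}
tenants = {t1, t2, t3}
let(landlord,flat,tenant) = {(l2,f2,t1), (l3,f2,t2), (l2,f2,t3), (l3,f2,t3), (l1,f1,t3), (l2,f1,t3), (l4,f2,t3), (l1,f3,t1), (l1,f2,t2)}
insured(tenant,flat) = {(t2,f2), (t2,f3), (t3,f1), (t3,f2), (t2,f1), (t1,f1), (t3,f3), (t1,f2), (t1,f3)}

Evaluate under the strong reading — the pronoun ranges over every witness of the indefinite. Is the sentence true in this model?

"him" takes "a tenant" as antecedent and "it" takes "a flat"; both are donkey pronouns co-varying with the restrictor.
Strong reading: for every (l,f,t) with let(l,f,t), insured(t,f).
Restrictor triples: (l1,f1,t3)→insured(t3,f1) ✓  (l1,f2,t2)→insured(t2,f2) ✓  (l1,f3,t1)→insured(t1,f3) ✓  (l2,f1,t3)→insured(t3,f1) ✓  (l2,f2,t1)→insured(t1,f2) ✓  (l2,f2,t3)→insured(t3,f2) ✓  (l3,f2,t2)→insured(t2,f2) ✓  (l3,f2,t3)→insured(t3,f2) ✓  (l4,f2,t3)→insured(t3,f2) ✓
Every restrictor triple satisfies the scope.

True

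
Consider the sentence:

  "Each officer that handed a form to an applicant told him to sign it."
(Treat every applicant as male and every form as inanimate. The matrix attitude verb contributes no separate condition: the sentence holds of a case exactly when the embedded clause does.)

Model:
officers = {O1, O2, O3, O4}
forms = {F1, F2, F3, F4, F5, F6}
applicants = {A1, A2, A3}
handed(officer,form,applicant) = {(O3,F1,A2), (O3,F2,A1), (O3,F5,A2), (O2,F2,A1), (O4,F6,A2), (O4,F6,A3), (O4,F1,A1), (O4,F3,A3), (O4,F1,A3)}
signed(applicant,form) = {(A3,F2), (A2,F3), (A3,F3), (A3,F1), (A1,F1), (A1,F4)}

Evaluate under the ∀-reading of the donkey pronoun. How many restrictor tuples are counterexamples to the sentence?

6

"him" takes "an applicant" as antecedent and "it" takes "a form"; both are donkey pronouns co-varying with the restrictor.
Strong reading: for every (o,f,a) with handed(o,f,a), signed(a,f).
Restrictor triples: (O2,F2,A1)→signed(A1,F2) ✗  (O3,F1,A2)→signed(A2,F1) ✗  (O3,F2,A1)→signed(A1,F2) ✗  (O3,F5,A2)→signed(A2,F5) ✗  (O4,F1,A1)→signed(A1,F1) ✓  (O4,F1,A3)→signed(A3,F1) ✓  (O4,F3,A3)→signed(A3,F3) ✓  (O4,F6,A2)→signed(A2,F6) ✗  (O4,F6,A3)→signed(A3,F6) ✗
Counterexamples (restrictor triples failing the scope): 6.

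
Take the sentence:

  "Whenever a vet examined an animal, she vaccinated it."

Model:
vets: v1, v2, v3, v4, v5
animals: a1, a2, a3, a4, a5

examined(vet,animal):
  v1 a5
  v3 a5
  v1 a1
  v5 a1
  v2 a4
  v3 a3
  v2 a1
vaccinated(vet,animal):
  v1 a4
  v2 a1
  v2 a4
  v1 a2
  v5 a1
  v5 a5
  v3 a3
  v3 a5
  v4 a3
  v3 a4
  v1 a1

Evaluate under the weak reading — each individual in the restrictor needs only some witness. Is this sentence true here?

True

"it" takes "an animal" as antecedent — a donkey pronoun bound across the clause boundary.
Weak reading: every vet v with some examined-animal has at least one examined-animal a such that vaccinated(v,a).
Per vet: v1:✓  v2:✓  v3:✓  v5:✓
Every vet in the restrictor has a witness.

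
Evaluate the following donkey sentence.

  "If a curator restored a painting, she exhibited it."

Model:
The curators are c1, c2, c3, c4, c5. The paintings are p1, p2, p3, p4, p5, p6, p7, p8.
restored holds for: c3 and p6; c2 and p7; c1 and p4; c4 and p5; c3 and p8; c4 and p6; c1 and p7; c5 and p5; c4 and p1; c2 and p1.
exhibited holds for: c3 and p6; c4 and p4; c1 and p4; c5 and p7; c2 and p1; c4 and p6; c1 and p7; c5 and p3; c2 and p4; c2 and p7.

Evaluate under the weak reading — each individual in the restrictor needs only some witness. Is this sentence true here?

"it" takes "a painting" as antecedent — a donkey pronoun bound across the clause boundary.
Weak reading: every curator c with some restored-painting has at least one restored-painting p such that exhibited(c,p).
Per curator: c1:✓  c2:✓  c3:✓  c4:✓  c5:✗
c5 has no witness among its restored-paintings.

False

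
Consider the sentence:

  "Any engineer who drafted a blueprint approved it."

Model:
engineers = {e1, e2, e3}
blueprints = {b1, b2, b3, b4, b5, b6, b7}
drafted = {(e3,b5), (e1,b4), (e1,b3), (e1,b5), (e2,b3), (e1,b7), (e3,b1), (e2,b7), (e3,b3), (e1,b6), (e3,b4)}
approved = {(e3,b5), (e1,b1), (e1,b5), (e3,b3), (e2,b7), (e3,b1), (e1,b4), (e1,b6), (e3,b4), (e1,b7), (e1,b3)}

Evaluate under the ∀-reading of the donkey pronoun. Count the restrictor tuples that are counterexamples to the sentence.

1

"it" takes "a blueprint" as antecedent — a donkey pronoun bound across the clause boundary.
Strong reading: for every (e,b) with drafted(e,b), approved(e,b).
Restrictor pairs: (e1,b3) ✓  (e1,b4) ✓  (e1,b5) ✓  (e1,b6) ✓  (e1,b7) ✓  (e2,b3) ✗  (e2,b7) ✓  (e3,b1) ✓  (e3,b3) ✓  (e3,b4) ✓  (e3,b5) ✓
Counterexamples (restrictor pairs failing the scope): 1.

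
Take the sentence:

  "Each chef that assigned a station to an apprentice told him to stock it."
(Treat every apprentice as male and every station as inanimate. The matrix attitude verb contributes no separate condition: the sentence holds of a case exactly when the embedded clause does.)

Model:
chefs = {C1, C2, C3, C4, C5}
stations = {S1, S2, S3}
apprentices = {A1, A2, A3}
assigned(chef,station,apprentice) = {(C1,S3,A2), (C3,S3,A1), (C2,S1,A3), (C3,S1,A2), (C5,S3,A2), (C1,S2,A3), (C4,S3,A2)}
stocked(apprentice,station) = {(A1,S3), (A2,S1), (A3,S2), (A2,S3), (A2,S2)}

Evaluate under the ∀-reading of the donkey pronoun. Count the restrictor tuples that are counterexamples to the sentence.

"him" takes "an apprentice" as antecedent and "it" takes "a station"; both are donkey pronouns co-varying with the restrictor.
Strong reading: for every (c,s,a) with assigned(c,s,a), stocked(a,s).
Restrictor triples: (C1,S2,A3)→stocked(A3,S2) ✓  (C1,S3,A2)→stocked(A2,S3) ✓  (C2,S1,A3)→stocked(A3,S1) ✗  (C3,S1,A2)→stocked(A2,S1) ✓  (C3,S3,A1)→stocked(A1,S3) ✓  (C4,S3,A2)→stocked(A2,S3) ✓  (C5,S3,A2)→stocked(A2,S3) ✓
Counterexamples (restrictor triples failing the scope): 1.

1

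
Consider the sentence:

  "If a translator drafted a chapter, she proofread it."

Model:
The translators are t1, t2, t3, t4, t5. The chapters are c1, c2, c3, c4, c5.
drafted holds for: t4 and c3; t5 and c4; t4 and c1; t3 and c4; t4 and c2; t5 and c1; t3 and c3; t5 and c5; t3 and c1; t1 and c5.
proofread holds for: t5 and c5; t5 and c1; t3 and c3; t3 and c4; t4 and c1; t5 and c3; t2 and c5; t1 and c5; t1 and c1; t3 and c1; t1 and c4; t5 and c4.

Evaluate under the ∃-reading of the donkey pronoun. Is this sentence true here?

"it" takes "a chapter" as antecedent — a donkey pronoun bound across the clause boundary.
Weak reading: every translator t with some drafted-chapter has at least one drafted-chapter c such that proofread(t,c).
Per translator: t1:✓  t3:✓  t4:✓  t5:✓
Every translator in the restrictor has a witness.

True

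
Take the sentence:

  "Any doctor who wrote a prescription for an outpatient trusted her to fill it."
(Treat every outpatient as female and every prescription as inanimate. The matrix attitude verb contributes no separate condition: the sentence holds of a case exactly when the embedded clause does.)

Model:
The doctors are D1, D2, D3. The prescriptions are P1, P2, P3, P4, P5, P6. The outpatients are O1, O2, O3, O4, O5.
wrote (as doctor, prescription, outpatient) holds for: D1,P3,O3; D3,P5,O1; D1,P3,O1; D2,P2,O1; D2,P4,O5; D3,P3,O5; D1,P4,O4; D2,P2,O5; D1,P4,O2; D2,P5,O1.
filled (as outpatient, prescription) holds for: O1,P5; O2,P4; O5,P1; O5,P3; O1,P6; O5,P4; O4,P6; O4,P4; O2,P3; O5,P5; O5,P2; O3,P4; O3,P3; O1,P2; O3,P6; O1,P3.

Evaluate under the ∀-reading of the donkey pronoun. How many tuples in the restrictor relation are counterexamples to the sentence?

"her" takes "an outpatient" as antecedent and "it" takes "a prescription"; both are donkey pronouns co-varying with the restrictor.
Strong reading: for every (d,p,o) with wrote(d,p,o), filled(o,p).
Restrictor triples: (D1,P3,O1)→filled(O1,P3) ✓  (D1,P3,O3)→filled(O3,P3) ✓  (D1,P4,O2)→filled(O2,P4) ✓  (D1,P4,O4)→filled(O4,P4) ✓  (D2,P2,O1)→filled(O1,P2) ✓  (D2,P2,O5)→filled(O5,P2) ✓  (D2,P4,O5)→filled(O5,P4) ✓  (D2,P5,O1)→filled(O1,P5) ✓  (D3,P3,O5)→filled(O5,P3) ✓  (D3,P5,O1)→filled(O1,P5) ✓
Counterexamples (restrictor triples failing the scope): 0.

0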